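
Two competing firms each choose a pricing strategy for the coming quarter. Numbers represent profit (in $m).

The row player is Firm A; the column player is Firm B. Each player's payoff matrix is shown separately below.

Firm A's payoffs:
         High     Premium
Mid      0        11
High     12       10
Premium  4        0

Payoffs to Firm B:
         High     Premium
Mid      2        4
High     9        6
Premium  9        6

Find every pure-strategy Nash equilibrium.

(Mid, Premium) and (High, High)

Firm A against High: payoffs 0, 12, 4 → best response High.
Firm A against Premium: payoffs 11, 10, 0 → best response Mid.
Firm B against Mid: payoffs 2, 4 → best response Premium.
Firm B against High: payoffs 9, 6 → best response High.
Firm B against Premium: payoffs 9, 6 → best response High.
Mutual best responses: (Mid, Premium); (High, High).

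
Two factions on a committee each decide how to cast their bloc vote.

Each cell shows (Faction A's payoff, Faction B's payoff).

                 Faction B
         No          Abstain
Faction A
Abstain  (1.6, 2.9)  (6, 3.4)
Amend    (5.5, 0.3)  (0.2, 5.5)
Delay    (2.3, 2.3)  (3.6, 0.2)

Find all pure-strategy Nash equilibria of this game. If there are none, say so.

(Abstain, Abstain)

For each player, find the best response to each opponent profile; mutual best responses are the pure NE.
Faction A against No: payoffs 1.6, 5.5, 2.3 → best response Amend.
Faction A against Abstain: payoffs 6, 0.2, 3.6 → best response Abstain.
Faction B against Abstain: payoffs 2.9, 3.4 → best response Abstain.
Faction B against Amend: payoffs 0.3, 5.5 → best response Abstain.
Faction B against Delay: payoffs 2.3, 0.2 → best response No.
Mutual best responses: (Abstain, Abstain).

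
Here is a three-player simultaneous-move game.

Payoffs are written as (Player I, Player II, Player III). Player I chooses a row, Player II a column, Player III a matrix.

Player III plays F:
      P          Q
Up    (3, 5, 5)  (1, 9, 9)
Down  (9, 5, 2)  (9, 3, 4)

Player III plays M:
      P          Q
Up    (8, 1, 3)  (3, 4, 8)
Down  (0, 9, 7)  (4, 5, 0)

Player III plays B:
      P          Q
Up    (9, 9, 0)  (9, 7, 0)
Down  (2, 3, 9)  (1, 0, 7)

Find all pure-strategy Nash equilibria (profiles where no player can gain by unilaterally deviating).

No pure-strategy Nash equilibrium.

Player I against (P, F): payoffs 3, 9 → best response Down.
Player I against (P, M): payoffs 8, 0 → best response Up.
Player I against (P, B): payoffs 9, 2 → best response Up.
Player I against (Q, F): payoffs 1, 9 → best response Down.
Player I against (Q, M): payoffs 3, 4 → best response Down.
Player I against (Q, B): payoffs 9, 1 → best response Up.
Player II against (Up, F): payoffs 5, 9 → best response Q.
Player II against (Up, M): payoffs 1, 4 → best response Q.
Player II against (Up, B): payoffs 9, 7 → best response P.
Player II against (Down, F): payoffs 5, 3 → best response P.
Player II against (Down, M): payoffs 9, 5 → best response P.
Player II against (Down, B): payoffs 3, 0 → best response P.
Player III against (Up, P): payoffs 5, 3, 0 → best response F.
Player III against (Up, Q): payoffs 9, 8, 0 → best response F.
Player III against (Down, P): payoffs 2, 7, 9 → best response B.
Player III against (Down, Q): payoffs 4, 0, 7 → best response B.
No profile is a mutual best response for all players.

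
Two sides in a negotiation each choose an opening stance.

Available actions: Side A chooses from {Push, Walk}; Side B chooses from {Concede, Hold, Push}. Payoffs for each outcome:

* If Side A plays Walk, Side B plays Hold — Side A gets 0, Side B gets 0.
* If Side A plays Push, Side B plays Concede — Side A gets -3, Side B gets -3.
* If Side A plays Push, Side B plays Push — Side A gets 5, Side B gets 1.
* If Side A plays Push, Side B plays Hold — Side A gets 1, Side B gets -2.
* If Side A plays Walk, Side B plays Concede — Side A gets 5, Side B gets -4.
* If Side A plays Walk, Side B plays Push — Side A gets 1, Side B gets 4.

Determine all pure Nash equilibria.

Mark each player's best response to every combination of opponents' strategies; a profile where every player is best-responding is a pure Nash equilibrium.
Side A against Concede: payoffs -3, 5 → best response Walk.
Side A against Hold: payoffs 1, 0 → best response Push.
Side A against Push: payoffs 5, 1 → best response Push.
Side B against Push: payoffs -3, -2, 1 → best response Push.
Side B against Walk: payoffs -4, 0, 4 → best response Push.
Mutual best responses: (Push, Push).

The unique pure-strategy Nash equilibrium is (Push, Push).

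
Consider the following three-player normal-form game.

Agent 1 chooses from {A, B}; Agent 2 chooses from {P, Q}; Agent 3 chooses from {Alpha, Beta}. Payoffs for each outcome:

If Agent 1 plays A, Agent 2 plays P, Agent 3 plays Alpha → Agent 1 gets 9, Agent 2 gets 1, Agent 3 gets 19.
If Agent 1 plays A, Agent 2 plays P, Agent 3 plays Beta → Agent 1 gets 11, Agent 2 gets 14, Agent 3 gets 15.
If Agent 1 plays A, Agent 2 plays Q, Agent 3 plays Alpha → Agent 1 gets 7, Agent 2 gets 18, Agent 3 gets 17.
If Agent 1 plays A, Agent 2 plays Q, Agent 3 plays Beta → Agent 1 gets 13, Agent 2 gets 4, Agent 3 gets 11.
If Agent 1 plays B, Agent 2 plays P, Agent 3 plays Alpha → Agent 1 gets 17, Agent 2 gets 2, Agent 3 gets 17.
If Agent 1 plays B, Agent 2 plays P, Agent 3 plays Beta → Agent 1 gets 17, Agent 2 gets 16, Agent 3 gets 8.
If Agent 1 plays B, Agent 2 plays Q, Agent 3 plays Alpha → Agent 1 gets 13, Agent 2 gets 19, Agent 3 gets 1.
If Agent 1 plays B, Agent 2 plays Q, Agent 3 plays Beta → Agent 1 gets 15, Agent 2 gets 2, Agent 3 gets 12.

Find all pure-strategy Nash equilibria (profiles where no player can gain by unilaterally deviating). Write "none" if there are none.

Mark each player's best response to every combination of opponents' strategies; a profile where every player is best-responding is a pure Nash equilibrium.
Agent 1 against (P, Alpha): payoffs 9, 17 → best response B.
Agent 1 against (P, Beta): payoffs 11, 17 → best response B.
Agent 1 against (Q, Alpha): payoffs 7, 13 → best response B.
Agent 1 against (Q, Beta): payoffs 13, 15 → best response B.
Agent 2 against (A, Alpha): payoffs 1, 18 → best response Q.
Agent 2 against (A, Beta): payoffs 14, 4 → best response P.
Agent 2 against (B, Alpha): payoffs 2, 19 → best response Q.
Agent 2 against (B, Beta): payoffs 16, 2 → best response P.
Agent 3 against (A, P): payoffs 19, 15 → best response Alpha.
Agent 3 against (A, Q): payoffs 17, 11 → best response Alpha.
Agent 3 against (B, P): payoffs 17, 8 → best response Alpha.
Agent 3 against (B, Q): payoffs 1, 12 → best response Beta.
No profile is a mutual best response for all players.

There is no pure-strategy Nash equilibrium.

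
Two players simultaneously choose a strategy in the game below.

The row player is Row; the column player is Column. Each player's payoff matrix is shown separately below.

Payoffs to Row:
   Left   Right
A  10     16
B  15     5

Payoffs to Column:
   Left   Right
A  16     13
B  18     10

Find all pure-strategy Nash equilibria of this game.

The unique pure-strategy Nash equilibrium is (B, Left).

Row against Left: payoffs 10, 15 → best response B.
Row against Right: payoffs 16, 5 → best response A.
Column against A: payoffs 16, 13 → best response Left.
Column against B: payoffs 18, 10 → best response Left.
Mutual best responses: (B, Left).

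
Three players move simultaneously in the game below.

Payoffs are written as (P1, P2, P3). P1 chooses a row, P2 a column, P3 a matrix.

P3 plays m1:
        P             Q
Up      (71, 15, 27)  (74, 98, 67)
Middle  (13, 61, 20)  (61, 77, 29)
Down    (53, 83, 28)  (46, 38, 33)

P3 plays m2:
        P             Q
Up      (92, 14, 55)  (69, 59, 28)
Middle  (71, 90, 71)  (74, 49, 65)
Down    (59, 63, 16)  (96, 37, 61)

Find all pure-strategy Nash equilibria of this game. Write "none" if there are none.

For each player, find the best response to each opponent profile; mutual best responses are the pure NE.
P1 against (P, m1): payoffs 71, 13, 53 → best response Up.
P1 against (P, m2): payoffs 92, 71, 59 → best response Up.
P1 against (Q, m1): payoffs 74, 61, 46 → best response Up.
P1 against (Q, m2): payoffs 69, 74, 96 → best response Down.
P2 against (Up, m1): payoffs 15, 98 → best response Q.
P2 against (Up, m2): payoffs 14, 59 → best response Q.
P2 against (Middle, m1): payoffs 61, 77 → best response Q.
P2 against (Middle, m2): payoffs 90, 49 → best response P.
P2 against (Down, m1): payoffs 83, 38 → best response P.
P2 against (Down, m2): payoffs 63, 37 → best response P.
P3 against (Up, P): payoffs 27, 55 → best response m2.
P3 against (Up, Q): payoffs 67, 28 → best response m1.
P3 against (Middle, P): payoffs 20, 71 → best response m2.
P3 against (Middle, Q): payoffs 29, 65 → best response m2.
P3 against (Down, P): payoffs 28, 16 → best response m1.
P3 against (Down, Q): payoffs 33, 61 → best response m2.
Mutual best responses: (Up, Q, m1).

Pure NE: (Up, Q, m1)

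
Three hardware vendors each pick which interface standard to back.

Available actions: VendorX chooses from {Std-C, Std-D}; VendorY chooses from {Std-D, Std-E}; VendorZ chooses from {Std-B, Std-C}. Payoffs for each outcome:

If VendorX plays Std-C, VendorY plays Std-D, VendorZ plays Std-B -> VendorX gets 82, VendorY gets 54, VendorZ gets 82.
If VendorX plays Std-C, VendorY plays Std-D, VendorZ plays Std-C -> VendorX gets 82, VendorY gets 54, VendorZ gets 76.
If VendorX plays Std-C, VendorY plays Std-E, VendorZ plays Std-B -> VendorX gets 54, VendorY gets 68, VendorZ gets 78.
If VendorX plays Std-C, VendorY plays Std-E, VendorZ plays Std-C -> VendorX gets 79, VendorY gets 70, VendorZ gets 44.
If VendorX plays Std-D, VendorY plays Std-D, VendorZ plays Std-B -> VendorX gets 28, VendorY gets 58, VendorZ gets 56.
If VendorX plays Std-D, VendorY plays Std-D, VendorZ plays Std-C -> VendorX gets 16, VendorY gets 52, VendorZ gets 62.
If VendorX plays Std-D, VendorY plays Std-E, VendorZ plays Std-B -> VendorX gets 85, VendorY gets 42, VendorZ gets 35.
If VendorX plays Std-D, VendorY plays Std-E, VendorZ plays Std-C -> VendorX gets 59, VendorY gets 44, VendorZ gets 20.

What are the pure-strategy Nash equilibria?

VendorX against (Std-D, Std-B): payoffs 82, 28 → best response Std-C.
VendorX against (Std-D, Std-C): payoffs 82, 16 → best response Std-C.
VendorX against (Std-E, Std-B): payoffs 54, 85 → best response Std-D.
VendorX against (Std-E, Std-C): payoffs 79, 59 → best response Std-C.
VendorY against (Std-C, Std-B): payoffs 54, 68 → best response Std-E.
VendorY against (Std-C, Std-C): payoffs 54, 70 → best response Std-E.
VendorY against (Std-D, Std-B): payoffs 58, 42 → best response Std-D.
VendorY against (Std-D, Std-C): payoffs 52, 44 → best response Std-D.
VendorZ against (Std-C, Std-D): payoffs 82, 76 → best response Std-B.
VendorZ against (Std-C, Std-E): payoffs 78, 44 → best response Std-B.
VendorZ against (Std-D, Std-D): payoffs 56, 62 → best response Std-C.
VendorZ against (Std-D, Std-E): payoffs 35, 20 → best response Std-B.
No profile is a mutual best response for all players.

No pure-strategy Nash equilibrium.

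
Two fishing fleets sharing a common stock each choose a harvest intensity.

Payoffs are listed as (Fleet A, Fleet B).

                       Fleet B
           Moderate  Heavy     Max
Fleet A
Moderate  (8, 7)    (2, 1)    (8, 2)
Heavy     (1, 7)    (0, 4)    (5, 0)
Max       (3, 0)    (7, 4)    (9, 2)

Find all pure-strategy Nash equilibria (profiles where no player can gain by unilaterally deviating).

Pure-strategy Nash equilibria: (Moderate, Moderate); (Max, Heavy)

(Moderate, Moderate): Fleet A gets 8, best alternative 3; Fleet B gets 7, best alternative 2. No profitable deviation — NE.
(Moderate, Heavy): Fleet A can switch to Max (2 → 7). Not NE.
(Moderate, Max): Fleet A can switch to Max (8 → 9). Not NE.
(Heavy, Moderate): Fleet A can switch to Moderate (1 → 8). Not NE.
(Heavy, Heavy): Fleet A can switch to Moderate (0 → 2). Not NE.
(Heavy, Max): Fleet A can switch to Moderate (5 → 8). Not NE.
(Max, Moderate): Fleet A can switch to Moderate (3 → 8). Not NE.
(Max, Heavy): Fleet A gets 7, best alternative 2; Fleet B gets 4, best alternative 2. No profitable deviation — NE.
(Max, Max): Fleet B can switch to Heavy (2 → 4). Not NE.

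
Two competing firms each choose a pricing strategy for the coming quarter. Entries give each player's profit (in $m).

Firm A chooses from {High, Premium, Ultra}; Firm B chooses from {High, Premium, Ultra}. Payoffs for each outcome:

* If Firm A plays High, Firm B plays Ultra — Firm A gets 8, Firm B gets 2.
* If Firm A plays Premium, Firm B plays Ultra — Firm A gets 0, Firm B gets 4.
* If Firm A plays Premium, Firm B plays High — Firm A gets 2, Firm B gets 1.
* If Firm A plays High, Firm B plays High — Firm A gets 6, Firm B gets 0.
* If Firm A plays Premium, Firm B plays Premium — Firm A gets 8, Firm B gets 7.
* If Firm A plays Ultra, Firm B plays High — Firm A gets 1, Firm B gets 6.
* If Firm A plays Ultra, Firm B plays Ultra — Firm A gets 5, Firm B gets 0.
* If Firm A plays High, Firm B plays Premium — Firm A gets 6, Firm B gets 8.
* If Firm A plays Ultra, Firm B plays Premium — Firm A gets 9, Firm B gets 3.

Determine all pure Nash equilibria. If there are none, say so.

This game has no pure Nash equilibrium.

Firm A against High: payoffs 6, 2, 1 → best response High.
Firm A against Premium: payoffs 6, 8, 9 → best response Ultra.
Firm A against Ultra: payoffs 8, 0, 5 → best response High.
Firm B against High: payoffs 0, 8, 2 → best response Premium.
Firm B against Premium: payoffs 1, 7, 4 → best response Premium.
Firm B against Ultra: payoffs 6, 3, 0 → best response High.
No profile is a mutual best response for all players.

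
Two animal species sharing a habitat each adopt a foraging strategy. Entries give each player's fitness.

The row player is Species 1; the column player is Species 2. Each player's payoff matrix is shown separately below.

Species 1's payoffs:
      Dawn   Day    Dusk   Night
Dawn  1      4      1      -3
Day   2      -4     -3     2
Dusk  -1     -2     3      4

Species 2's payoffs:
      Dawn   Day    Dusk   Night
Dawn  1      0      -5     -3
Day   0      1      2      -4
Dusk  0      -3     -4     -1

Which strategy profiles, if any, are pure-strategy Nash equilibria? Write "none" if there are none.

none

Check each profile: it is a Nash equilibrium iff no player can strictly gain by switching unilaterally.
(Dawn, Dawn): Species 1 can switch to Day (1 → 2). Not NE.
(Dawn, Day): Species 2 can switch to Dawn (0 → 1). Not NE.
(Dawn, Dusk): Species 1 can switch to Dusk (1 → 3). Not NE.
(Dawn, Night): Species 1 can switch to Day (-3 → 2). Not NE.
(Day, Dawn): Species 2 can switch to Day (0 → 1). Not NE.
(Day, Day): Species 1 can switch to Dawn (-4 → 4). Not NE.
(The remaining 6 profiles each have a profitable deviation by the same check.)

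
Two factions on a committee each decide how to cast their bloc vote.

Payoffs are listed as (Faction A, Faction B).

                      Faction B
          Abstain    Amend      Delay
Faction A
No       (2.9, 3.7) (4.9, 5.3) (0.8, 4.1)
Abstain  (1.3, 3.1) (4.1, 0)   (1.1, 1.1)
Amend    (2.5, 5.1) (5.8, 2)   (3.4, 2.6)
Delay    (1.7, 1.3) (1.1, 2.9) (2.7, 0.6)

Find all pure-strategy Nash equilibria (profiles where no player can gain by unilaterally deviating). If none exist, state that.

Faction A against Abstain: payoffs 2.9, 1.3, 2.5, 1.7 → best response No.
Faction A against Amend: payoffs 4.9, 4.1, 5.8, 1.1 → best response Amend.
Faction A against Delay: payoffs 0.8, 1.1, 3.4, 2.7 → best response Amend.
Faction B against No: payoffs 3.7, 5.3, 4.1 → best response Amend.
Faction B against Abstain: payoffs 3.1, 0, 1.1 → best response Abstain.
Faction B against Amend: payoffs 5.1, 2, 2.6 → best response Abstain.
Faction B against Delay: payoffs 1.3, 2.9, 0.6 → best response Amend.
No profile is a mutual best response for all players.

There is no pure-strategy Nash equilibrium.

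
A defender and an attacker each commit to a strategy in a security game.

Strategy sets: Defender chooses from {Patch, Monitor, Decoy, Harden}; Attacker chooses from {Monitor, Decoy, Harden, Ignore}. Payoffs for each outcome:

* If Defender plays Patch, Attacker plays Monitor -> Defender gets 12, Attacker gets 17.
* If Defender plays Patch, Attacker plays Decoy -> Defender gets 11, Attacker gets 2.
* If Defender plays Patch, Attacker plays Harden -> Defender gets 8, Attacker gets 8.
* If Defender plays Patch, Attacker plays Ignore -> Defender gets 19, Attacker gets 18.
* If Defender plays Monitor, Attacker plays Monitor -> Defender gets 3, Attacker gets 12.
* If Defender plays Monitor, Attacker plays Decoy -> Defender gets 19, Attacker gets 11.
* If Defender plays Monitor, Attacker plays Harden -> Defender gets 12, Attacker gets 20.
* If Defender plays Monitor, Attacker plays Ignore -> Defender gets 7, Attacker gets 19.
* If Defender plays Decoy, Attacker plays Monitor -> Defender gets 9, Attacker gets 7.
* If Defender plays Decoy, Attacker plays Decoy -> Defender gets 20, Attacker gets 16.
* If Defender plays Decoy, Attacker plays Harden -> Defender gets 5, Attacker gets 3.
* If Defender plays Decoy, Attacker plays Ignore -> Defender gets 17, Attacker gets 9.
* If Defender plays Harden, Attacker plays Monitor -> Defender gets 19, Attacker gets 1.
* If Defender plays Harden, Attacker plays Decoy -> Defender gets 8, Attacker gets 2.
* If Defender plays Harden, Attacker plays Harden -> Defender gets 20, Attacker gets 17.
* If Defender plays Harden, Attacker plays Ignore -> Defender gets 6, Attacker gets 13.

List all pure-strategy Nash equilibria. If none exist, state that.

(Patch, Monitor): Defender can switch to Harden (12 → 19). Not NE.
(Patch, Decoy): Defender can switch to Monitor (11 → 19). Not NE.
(Patch, Harden): Defender can switch to Monitor (8 → 12). Not NE.
(Patch, Ignore): Defender gets 19, best alternative 17; Attacker gets 18, best alternative 17. No profitable deviation — NE.
(Monitor, Monitor): Defender can switch to Patch (3 → 12). Not NE.
(Monitor, Decoy): Defender can switch to Decoy (19 → 20). Not NE.
(Monitor, Harden): Defender can switch to Harden (12 → 20). Not NE.
(Monitor, Ignore): Defender can switch to Patch (7 → 19). Not NE.
(Decoy, Monitor): Defender can switch to Patch (9 → 12). Not NE.
(Decoy, Decoy): Defender gets 20, best alternative 19; Attacker gets 16, best alternative 9. No profitable deviation — NE.
(Harden, Harden): Defender gets 20, best alternative 12; Attacker gets 17, best alternative 13. No profitable deviation — NE.
(The remaining 5 profiles each have a profitable deviation by the same check.)

Pure-strategy Nash equilibria: (Patch, Ignore), (Decoy, Decoy), (Harden, Harden)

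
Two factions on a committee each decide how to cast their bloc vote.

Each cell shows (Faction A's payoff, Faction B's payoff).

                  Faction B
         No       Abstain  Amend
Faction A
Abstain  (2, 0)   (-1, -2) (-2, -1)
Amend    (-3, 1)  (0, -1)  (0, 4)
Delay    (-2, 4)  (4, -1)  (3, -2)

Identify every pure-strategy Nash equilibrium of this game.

Pure NE: (Abstain, No)

For each player, find the best response to each opponent profile; mutual best responses are the pure NE.
Faction A against No: payoffs 2, -3, -2 → best response Abstain.
Faction A against Abstain: payoffs -1, 0, 4 → best response Delay.
Faction A against Amend: payoffs -2, 0, 3 → best response Delay.
Faction B against Abstain: payoffs 0, -2, -1 → best response No.
Faction B against Amend: payoffs 1, -1, 4 → best response Amend.
Faction B against Delay: payoffs 4, -1, -2 → best response No.
Mutual best responses: (Abstain, No).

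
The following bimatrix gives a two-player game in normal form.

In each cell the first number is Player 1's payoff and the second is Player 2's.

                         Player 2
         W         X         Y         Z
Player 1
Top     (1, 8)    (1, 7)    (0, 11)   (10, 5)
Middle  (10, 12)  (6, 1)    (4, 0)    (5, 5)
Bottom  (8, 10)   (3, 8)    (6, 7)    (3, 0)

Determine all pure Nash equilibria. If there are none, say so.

(Top, W): Player 1 can switch to Middle (1 → 10). Not NE.
(Top, X): Player 1 can switch to Middle (1 → 6). Not NE.
(Top, Y): Player 1 can switch to Middle (0 → 4). Not NE.
(Top, Z): Player 2 can switch to W (5 → 8). Not NE.
(Middle, W): Player 1 gets 10, best alternative 8; Player 2 gets 12, best alternative 5. No profitable deviation — NE.
(Middle, X): Player 2 can switch to W (1 → 12). Not NE.
(Middle, Y): Player 1 can switch to Bottom (4 → 6). Not NE.
(The remaining 5 profiles each have a profitable deviation by the same check.)

The unique pure-strategy Nash equilibrium is (Middle, W).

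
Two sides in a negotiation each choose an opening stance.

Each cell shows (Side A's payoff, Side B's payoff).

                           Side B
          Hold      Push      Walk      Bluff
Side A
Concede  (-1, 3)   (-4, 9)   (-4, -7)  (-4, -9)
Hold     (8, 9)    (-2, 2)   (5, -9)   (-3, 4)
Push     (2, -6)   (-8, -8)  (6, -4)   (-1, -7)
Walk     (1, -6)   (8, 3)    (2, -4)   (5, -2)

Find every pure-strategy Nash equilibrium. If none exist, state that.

Side A against Hold: payoffs -1, 8, 2, 1 → best response Hold.
Side A against Push: payoffs -4, -2, -8, 8 → best response Walk.
Side A against Walk: payoffs -4, 5, 6, 2 → best response Push.
Side A against Bluff: payoffs -4, -3, -1, 5 → best response Walk.
Side B against Concede: payoffs 3, 9, -7, -9 → best response Push.
Side B against Hold: payoffs 9, 2, -9, 4 → best response Hold.
Side B against Push: payoffs -6, -8, -4, -7 → best response Walk.
Side B against Walk: payoffs -6, 3, -4, -2 → best response Push.
Mutual best responses: (Hold, Hold); (Push, Walk); (Walk, Push).

The pure Nash equilibria are (Hold, Hold); (Push, Walk); (Walk, Push).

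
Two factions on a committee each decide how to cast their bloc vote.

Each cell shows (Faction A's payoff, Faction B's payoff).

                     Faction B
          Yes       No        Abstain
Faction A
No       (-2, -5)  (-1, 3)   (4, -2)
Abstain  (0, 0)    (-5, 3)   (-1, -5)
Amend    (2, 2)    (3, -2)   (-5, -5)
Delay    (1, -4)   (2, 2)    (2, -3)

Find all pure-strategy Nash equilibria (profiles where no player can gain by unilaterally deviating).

Pure NE: (Amend, Yes)

(No, Yes): Faction A can switch to Abstain (-2 → 0). Not NE.
(No, No): Faction A can switch to Amend (-1 → 3). Not NE.
(No, Abstain): Faction B can switch to No (-2 → 3). Not NE.
(Abstain, Yes): Faction A can switch to Amend (0 → 2). Not NE.
(Abstain, No): Faction A can switch to No (-5 → -1). Not NE.
(Abstain, Abstain): Faction A can switch to No (-1 → 4). Not NE.
(Amend, Yes): Faction A gets 2, best alternative 1; Faction B gets 2, best alternative -2. No profitable deviation — NE.
(The remaining 5 profiles each have a profitable deviation by the same check.)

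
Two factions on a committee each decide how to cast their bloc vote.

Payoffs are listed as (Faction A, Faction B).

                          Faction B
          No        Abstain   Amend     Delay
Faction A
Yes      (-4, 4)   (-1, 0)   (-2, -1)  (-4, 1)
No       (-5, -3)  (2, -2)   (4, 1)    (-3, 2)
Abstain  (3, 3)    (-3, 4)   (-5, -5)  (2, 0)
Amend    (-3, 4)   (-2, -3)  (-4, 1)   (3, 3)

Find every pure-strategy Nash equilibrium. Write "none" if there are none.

This game has no pure Nash equilibrium.

Mark each player's best response to every combination of opponents' strategies; a profile where every player is best-responding is a pure Nash equilibrium.
Faction A against No: payoffs -4, -5, 3, -3 → best response Abstain.
Faction A against Abstain: payoffs -1, 2, -3, -2 → best response No.
Faction A against Amend: payoffs -2, 4, -5, -4 → best response No.
Faction A against Delay: payoffs -4, -3, 2, 3 → best response Amend.
Faction B against Yes: payoffs 4, 0, -1, 1 → best response No.
Faction B against No: payoffs -3, -2, 1, 2 → best response Delay.
Faction B against Abstain: payoffs 3, 4, -5, 0 → best response Abstain.
Faction B against Amend: payoffs 4, -3, 1, 3 → best response No.
No profile is a mutual best response for all players.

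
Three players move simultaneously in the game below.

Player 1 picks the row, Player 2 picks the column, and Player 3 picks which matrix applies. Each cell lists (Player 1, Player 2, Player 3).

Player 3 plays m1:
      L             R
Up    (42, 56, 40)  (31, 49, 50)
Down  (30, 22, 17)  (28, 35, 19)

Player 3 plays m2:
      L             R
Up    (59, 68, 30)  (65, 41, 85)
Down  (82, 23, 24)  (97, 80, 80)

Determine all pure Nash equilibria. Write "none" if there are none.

(Up, L, m1): Player 1 gets 42, best alternative 30; Player 2 gets 56, best alternative 49; Player 3 gets 40, best alternative 30. No profitable deviation — NE.
(Up, L, m2): Player 1 can switch to Down (59 → 82). Not NE.
(Up, R, m1): Player 2 can switch to L (49 → 56). Not NE.
(Up, R, m2): Player 1 can switch to Down (65 → 97). Not NE.
(Down, L, m1): Player 1 can switch to Up (30 → 42). Not NE.
(Down, L, m2): Player 2 can switch to R (23 → 80). Not NE.
(Down, R, m1): Player 1 can switch to Up (28 → 31). Not NE.
(Down, R, m2): Player 1 gets 97, best alternative 65; Player 2 gets 80, best alternative 23; Player 3 gets 80, best alternative 19. No profitable deviation — NE.

(Up, L, m1), (Down, R, m2)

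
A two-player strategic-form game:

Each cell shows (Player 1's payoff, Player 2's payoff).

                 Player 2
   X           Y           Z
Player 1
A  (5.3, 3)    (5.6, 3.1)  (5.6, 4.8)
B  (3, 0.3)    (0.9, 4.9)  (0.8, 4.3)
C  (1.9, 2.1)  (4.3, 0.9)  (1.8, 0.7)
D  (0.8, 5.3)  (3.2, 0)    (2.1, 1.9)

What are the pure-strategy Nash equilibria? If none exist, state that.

For each player, find the best response to each opponent profile; mutual best responses are the pure NE.
Player 1 against X: payoffs 5.3, 3, 1.9, 0.8 → best response A.
Player 1 against Y: payoffs 5.6, 0.9, 4.3, 3.2 → best response A.
Player 1 against Z: payoffs 5.6, 0.8, 1.8, 2.1 → best response A.
Player 2 against A: payoffs 3, 3.1, 4.8 → best response Z.
Player 2 against B: payoffs 0.3, 4.9, 4.3 → best response Y.
Player 2 against C: payoffs 2.1, 0.9, 0.7 → best response X.
Player 2 against D: payoffs 5.3, 0, 1.9 → best response X.
Mutual best responses: (A, Z).

Pure NE: (A, Z)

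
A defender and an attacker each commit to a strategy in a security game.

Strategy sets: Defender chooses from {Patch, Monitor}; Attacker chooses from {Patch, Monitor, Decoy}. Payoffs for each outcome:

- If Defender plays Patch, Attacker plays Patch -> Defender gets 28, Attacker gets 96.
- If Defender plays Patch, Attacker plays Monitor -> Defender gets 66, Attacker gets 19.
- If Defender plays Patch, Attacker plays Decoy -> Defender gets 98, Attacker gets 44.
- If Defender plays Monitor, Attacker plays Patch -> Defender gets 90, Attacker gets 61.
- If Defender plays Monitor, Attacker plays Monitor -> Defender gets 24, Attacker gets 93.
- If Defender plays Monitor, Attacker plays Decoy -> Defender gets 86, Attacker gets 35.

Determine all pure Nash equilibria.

(Patch, Patch): Defender can switch to Monitor (28 → 90). Not NE.
(Patch, Monitor): Attacker can switch to Patch (19 → 96). Not NE.
(Patch, Decoy): Attacker can switch to Patch (44 → 96). Not NE.
(Monitor, Patch): Attacker can switch to Monitor (61 → 93). Not NE.
(Monitor, Monitor): Defender can switch to Patch (24 → 66). Not NE.
(Monitor, Decoy): Defender can switch to Patch (86 → 98). Not NE.

none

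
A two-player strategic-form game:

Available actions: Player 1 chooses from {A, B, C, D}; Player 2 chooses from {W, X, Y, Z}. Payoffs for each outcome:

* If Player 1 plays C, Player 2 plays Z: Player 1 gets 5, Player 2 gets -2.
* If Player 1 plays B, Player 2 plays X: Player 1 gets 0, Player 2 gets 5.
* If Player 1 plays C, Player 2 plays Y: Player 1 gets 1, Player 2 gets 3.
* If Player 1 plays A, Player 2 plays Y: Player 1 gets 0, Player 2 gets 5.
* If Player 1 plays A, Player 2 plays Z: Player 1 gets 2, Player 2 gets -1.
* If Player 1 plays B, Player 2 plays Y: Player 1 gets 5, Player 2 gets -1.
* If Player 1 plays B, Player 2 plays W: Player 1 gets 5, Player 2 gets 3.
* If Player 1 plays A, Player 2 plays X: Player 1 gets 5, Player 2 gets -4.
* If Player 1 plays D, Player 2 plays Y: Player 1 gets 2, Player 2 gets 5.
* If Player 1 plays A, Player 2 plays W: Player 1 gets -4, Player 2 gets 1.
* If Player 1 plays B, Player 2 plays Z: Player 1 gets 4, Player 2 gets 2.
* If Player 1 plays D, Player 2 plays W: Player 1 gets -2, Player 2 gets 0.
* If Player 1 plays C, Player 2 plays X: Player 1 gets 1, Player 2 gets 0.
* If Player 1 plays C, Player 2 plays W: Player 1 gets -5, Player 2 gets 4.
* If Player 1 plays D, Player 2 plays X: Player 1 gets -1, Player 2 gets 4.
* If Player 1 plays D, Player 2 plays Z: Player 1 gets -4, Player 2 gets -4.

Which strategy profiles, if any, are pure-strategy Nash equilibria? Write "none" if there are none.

This game has no pure Nash equilibrium.

For each player, find the best response to each opponent profile; mutual best responses are the pure NE.
Player 1 against W: payoffs -4, 5, -5, -2 → best response B.
Player 1 against X: payoffs 5, 0, 1, -1 → best response A.
Player 1 against Y: payoffs 0, 5, 1, 2 → best response B.
Player 1 against Z: payoffs 2, 4, 5, -4 → best response C.
Player 2 against A: payoffs 1, -4, 5, -1 → best response Y.
Player 2 against B: payoffs 3, 5, -1, 2 → best response X.
Player 2 against C: payoffs 4, 0, 3, -2 → best response W.
Player 2 against D: payoffs 0, 4, 5, -4 → best response Y.
No profile is a mutual best response for all players.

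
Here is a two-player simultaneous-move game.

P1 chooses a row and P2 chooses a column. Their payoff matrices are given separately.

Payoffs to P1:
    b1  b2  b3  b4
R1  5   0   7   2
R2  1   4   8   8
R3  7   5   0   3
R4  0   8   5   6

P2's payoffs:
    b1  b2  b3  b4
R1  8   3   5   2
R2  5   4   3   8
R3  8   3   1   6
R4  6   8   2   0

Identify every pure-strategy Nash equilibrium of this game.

(R1, b1): P1 can switch to R3 (5 → 7). Not NE.
(R1, b2): P1 can switch to R2 (0 → 4). Not NE.
(R1, b3): P1 can switch to R2 (7 → 8). Not NE.
(R1, b4): P1 can switch to R2 (2 → 8). Not NE.
(R2, b1): P1 can switch to R1 (1 → 5). Not NE.
(R2, b2): P1 can switch to R3 (4 → 5). Not NE.
(R2, b3): P2 can switch to b1 (3 → 5). Not NE.
(R2, b4): P1 gets 8, best alternative 6; P2 gets 8, best alternative 5. No profitable deviation — NE.
(R3, b1): P1 gets 7, best alternative 5; P2 gets 8, best alternative 6. No profitable deviation — NE.
(R3, b2): P1 can switch to R4 (5 → 8). Not NE.
(R3, b3): P1 can switch to R1 (0 → 7). Not NE.
(R3, b4): P1 can switch to R2 (3 → 8). Not NE.
(R4, b1): P1 can switch to R1 (0 → 5). Not NE.
(R4, b2): P1 gets 8, best alternative 5; P2 gets 8, best alternative 6. No profitable deviation — NE.
(R4, b3): P1 can switch to R1 (5 → 7). Not NE.
(The remaining 1 profile has a profitable deviation by the same check.)

The pure Nash equilibria are (R2, b4); (R3, b1); (R4, b2).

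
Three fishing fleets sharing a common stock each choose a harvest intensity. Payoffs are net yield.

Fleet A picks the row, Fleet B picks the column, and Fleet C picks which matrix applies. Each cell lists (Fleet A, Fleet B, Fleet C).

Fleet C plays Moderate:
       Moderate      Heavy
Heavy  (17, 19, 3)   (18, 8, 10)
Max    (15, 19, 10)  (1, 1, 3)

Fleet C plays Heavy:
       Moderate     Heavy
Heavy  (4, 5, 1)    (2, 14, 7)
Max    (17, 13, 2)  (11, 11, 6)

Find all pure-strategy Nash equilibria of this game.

Check each profile: it is a Nash equilibrium iff no player can strictly gain by switching unilaterally.
(Heavy, Moderate, Moderate): Fleet A gets 17, best alternative 15; Fleet B gets 19, best alternative 8; Fleet C gets 3, best alternative 1. No profitable deviation — NE.
(Heavy, Moderate, Heavy): Fleet A can switch to Max (4 → 17). Not NE.
(Heavy, Heavy, Moderate): Fleet B can switch to Moderate (8 → 19). Not NE.
(Heavy, Heavy, Heavy): Fleet A can switch to Max (2 → 11). Not NE.
(Max, Moderate, Moderate): Fleet A can switch to Heavy (15 → 17). Not NE.
(Max, Moderate, Heavy): Fleet C can switch to Moderate (2 → 10). Not NE.
(Max, Heavy, Moderate): Fleet A can switch to Heavy (1 → 18). Not NE.
(Max, Heavy, Heavy): Fleet B can switch to Moderate (11 → 13). Not NE.

The unique pure-strategy Nash equilibrium is (Heavy, Moderate, Moderate).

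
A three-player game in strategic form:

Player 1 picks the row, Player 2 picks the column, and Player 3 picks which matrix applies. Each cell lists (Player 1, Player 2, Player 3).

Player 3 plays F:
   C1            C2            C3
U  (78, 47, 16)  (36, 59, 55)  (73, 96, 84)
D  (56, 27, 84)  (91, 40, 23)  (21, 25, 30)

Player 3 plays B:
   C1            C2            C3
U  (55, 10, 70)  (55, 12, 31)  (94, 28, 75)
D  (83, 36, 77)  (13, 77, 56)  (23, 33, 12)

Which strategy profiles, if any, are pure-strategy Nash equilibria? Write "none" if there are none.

Pure NE: (U, C3, F)

Player 1 against (C1, F): payoffs 78, 56 → best response U.
Player 1 against (C1, B): payoffs 55, 83 → best response D.
Player 1 against (C2, F): payoffs 36, 91 → best response D.
Player 1 against (C2, B): payoffs 55, 13 → best response U.
Player 1 against (C3, F): payoffs 73, 21 → best response U.
Player 1 against (C3, B): payoffs 94, 23 → best response U.
Player 2 against (U, F): payoffs 47, 59, 96 → best response C3.
Player 2 against (U, B): payoffs 10, 12, 28 → best response C3.
Player 2 against (D, F): payoffs 27, 40, 25 → best response C2.
Player 2 against (D, B): payoffs 36, 77, 33 → best response C2.
Player 3 against (U, C1): payoffs 16, 70 → best response B.
Player 3 against (U, C2): payoffs 55, 31 → best response F.
Player 3 against (U, C3): payoffs 84, 75 → best response F.
Player 3 against (D, C1): payoffs 84, 77 → best response F.
Player 3 against (D, C2): payoffs 23, 56 → best response B.
Player 3 against (D, C3): payoffs 30, 12 → best response F.
Mutual best responses: (U, C3, F).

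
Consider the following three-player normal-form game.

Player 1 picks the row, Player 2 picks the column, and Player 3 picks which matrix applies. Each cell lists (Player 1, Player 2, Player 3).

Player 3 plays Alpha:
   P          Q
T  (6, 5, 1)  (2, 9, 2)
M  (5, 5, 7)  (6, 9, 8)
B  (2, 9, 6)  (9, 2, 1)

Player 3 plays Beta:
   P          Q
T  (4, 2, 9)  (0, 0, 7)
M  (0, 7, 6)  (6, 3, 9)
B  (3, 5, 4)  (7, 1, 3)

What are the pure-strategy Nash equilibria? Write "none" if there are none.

Mark each player's best response to every combination of opponents' strategies; a profile where every player is best-responding is a pure Nash equilibrium.
Player 1 against (P, Alpha): payoffs 6, 5, 2 → best response T.
Player 1 against (P, Beta): payoffs 4, 0, 3 → best response T.
Player 1 against (Q, Alpha): payoffs 2, 6, 9 → best response B.
Player 1 against (Q, Beta): payoffs 0, 6, 7 → best response B.
Player 2 against (T, Alpha): payoffs 5, 9 → best response Q.
Player 2 against (T, Beta): payoffs 2, 0 → best response P.
Player 2 against (M, Alpha): payoffs 5, 9 → best response Q.
Player 2 against (M, Beta): payoffs 7, 3 → best response P.
Player 2 against (B, Alpha): payoffs 9, 2 → best response P.
Player 2 against (B, Beta): payoffs 5, 1 → best response P.
Player 3 against (T, P): payoffs 1, 9 → best response Beta.
Player 3 against (T, Q): payoffs 2, 7 → best response Beta.
Player 3 against (M, P): payoffs 7, 6 → best response Alpha.
Player 3 against (M, Q): payoffs 8, 9 → best response Beta.
Player 3 against (B, P): payoffs 6, 4 → best response Alpha.
Player 3 against (B, Q): payoffs 1, 3 → best response Beta.
Mutual best responses: (T, P, Beta).

(T, P, Beta)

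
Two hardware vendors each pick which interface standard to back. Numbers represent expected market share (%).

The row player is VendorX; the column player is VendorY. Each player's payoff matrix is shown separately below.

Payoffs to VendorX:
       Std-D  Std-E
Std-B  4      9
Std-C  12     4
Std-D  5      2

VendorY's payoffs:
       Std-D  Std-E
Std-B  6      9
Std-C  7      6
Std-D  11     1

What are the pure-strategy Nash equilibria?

(Std-B, Std-D): VendorX can switch to Std-C (4 → 12). Not NE.
(Std-B, Std-E): VendorX gets 9, best alternative 4; VendorY gets 9, best alternative 6. No profitable deviation — NE.
(Std-C, Std-D): VendorX gets 12, best alternative 5; VendorY gets 7, best alternative 6. No profitable deviation — NE.
(Std-C, Std-E): VendorX can switch to Std-B (4 → 9). Not NE.
(Std-D, Std-D): VendorX can switch to Std-C (5 → 12). Not NE.
(Std-D, Std-E): VendorX can switch to Std-B (2 → 9). Not NE.

The pure Nash equilibria are (Std-B, Std-E); (Std-C, Std-D).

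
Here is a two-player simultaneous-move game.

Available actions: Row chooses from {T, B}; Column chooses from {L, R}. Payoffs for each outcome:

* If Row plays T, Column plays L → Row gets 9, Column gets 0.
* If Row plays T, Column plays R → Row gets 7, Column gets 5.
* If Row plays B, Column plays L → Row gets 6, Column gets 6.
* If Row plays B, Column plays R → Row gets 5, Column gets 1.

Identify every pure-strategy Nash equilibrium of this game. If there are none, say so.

The unique pure-strategy Nash equilibrium is (T, R).

(T, L): Column can switch to R (0 → 5). Not NE.
(T, R): Row gets 7, best alternative 5; Column gets 5, best alternative 0. No profitable deviation — NE.
(B, L): Row can switch to T (6 → 9). Not NE.
(B, R): Row can switch to T (5 → 7). Not NE.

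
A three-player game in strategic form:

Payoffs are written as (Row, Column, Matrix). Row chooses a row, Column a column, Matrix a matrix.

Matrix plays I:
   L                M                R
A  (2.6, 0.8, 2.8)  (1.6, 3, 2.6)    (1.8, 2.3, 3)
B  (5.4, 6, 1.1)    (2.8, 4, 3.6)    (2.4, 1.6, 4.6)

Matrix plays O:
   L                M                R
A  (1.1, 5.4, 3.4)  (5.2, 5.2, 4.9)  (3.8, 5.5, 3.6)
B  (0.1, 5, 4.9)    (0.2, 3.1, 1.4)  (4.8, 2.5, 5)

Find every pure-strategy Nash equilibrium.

No pure-strategy Nash equilibrium.

Row against (L, I): payoffs 2.6, 5.4 → best response B.
Row against (L, O): payoffs 1.1, 0.1 → best response A.
Row against (M, I): payoffs 1.6, 2.8 → best response B.
Row against (M, O): payoffs 5.2, 0.2 → best response A.
Row against (R, I): payoffs 1.8, 2.4 → best response B.
Row against (R, O): payoffs 3.8, 4.8 → best response B.
Column against (A, I): payoffs 0.8, 3, 2.3 → best response M.
Column against (A, O): payoffs 5.4, 5.2, 5.5 → best response R.
Column against (B, I): payoffs 6, 4, 1.6 → best response L.
Column against (B, O): payoffs 5, 3.1, 2.5 → best response L.
Matrix against (A, L): payoffs 2.8, 3.4 → best response O.
Matrix against (A, M): payoffs 2.6, 4.9 → best response O.
Matrix against (A, R): payoffs 3, 3.6 → best response O.
Matrix against (B, L): payoffs 1.1, 4.9 → best response O.
Matrix against (B, M): payoffs 3.6, 1.4 → best response I.
Matrix against (B, R): payoffs 4.6, 5 → best response O.
No profile is a mutual best response for all players.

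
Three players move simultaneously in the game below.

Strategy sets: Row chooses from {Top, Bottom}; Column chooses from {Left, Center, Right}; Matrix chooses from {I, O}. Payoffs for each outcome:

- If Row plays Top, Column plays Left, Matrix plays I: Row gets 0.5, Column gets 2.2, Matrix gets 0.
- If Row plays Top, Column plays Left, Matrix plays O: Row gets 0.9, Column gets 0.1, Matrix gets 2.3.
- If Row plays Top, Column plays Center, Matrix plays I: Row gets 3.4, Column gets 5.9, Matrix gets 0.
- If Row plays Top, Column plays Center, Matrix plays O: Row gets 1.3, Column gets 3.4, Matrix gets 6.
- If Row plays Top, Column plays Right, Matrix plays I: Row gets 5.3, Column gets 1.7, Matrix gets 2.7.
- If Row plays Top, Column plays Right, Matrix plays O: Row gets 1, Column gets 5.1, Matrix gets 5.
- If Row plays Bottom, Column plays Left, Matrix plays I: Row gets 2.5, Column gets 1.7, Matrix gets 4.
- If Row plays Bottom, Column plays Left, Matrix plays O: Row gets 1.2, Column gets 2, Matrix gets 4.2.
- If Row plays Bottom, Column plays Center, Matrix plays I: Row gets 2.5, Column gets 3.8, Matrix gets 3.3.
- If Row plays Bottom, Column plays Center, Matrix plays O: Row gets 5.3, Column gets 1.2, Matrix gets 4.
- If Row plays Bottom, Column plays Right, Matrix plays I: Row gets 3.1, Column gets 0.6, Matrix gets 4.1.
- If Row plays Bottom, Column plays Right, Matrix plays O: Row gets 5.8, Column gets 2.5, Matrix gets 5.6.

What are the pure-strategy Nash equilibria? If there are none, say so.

The unique pure-strategy Nash equilibrium is (Bottom, Right, O).

(Top, Left, I): Row can switch to Bottom (0.5 → 2.5). Not NE.
(Top, Left, O): Row can switch to Bottom (0.9 → 1.2). Not NE.
(Top, Center, I): Matrix can switch to O (0 → 6). Not NE.
(Top, Center, O): Row can switch to Bottom (1.3 → 5.3). Not NE.
(Top, Right, I): Column can switch to Left (1.7 → 2.2). Not NE.
(Top, Right, O): Row can switch to Bottom (1 → 5.8). Not NE.
(Bottom, Left, I): Column can switch to Center (1.7 → 3.8). Not NE.
(Bottom, Left, O): Column can switch to Right (2 → 2.5). Not NE.
(Bottom, Center, I): Row can switch to Top (2.5 → 3.4). Not NE.
(Bottom, Center, O): Column can switch to Left (1.2 → 2). Not NE.
(Bottom, Right, O): Row gets 5.8, best alternative 1; Column gets 2.5, best alternative 2; Matrix gets 5.6, best alternative 4.1. No profitable deviation — NE.
(The remaining 1 profile has a profitable deviation by the same check.)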